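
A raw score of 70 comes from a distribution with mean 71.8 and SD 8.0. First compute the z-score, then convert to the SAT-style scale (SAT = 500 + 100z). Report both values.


z = (X - mean) / SD = (70 - 71.8) / 8.0
z = -1.8 / 8.0
z = -0.225
SAT-scale = SAT = 500 + 100z
Carry z at full precision (z = -1.8 / 8.0) into the conversion:
SAT-scale = 500 + 100 * (-1.8 / 8.0) = 500 + -180 / 8.0
SAT-scale = 500 + -22.5
SAT-scale = 477.5

477.5


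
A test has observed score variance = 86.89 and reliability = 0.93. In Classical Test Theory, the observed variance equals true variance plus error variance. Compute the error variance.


var_true = rxx * var_obs = 0.93 * 86.89 = 80.8077
var_error = var_obs - var_true
var_error = 86.89 - 80.8077
var_error = 6.0823

6.0823


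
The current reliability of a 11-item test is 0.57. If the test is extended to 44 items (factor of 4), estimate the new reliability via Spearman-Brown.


r_new = (n * rxx) / (1 + (n-1) * rxx)
r_new = (4 * 0.57) / (1 + 3 * 0.57)
r_new = 2.28 / 2.71
r_new = 0.8413

0.8413


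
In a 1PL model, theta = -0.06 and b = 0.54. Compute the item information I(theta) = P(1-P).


P = 1/(1+exp(-(-0.06-0.54))) = 0.3543
I = P*(1-P) = 0.3543 * 0.6457
I = 0.2288

0.2288


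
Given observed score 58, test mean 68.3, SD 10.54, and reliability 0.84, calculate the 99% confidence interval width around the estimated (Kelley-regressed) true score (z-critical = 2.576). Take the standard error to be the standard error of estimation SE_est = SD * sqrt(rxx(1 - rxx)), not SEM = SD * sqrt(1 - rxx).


True score estimate = 0.84*58 + 0.16*68.3 = 59.648
SE_est = SD * sqrt(rxx * (1 - rxx)) = 10.54 * sqrt(0.84 * 0.16) = 10.54 * sqrt(0.1344) = 3.864028
CI = T_est +/- z * SE_est, so width = 2 * z * SE_est = 2 * 2.576 * 3.864028
Width = 19.9075

19.9075


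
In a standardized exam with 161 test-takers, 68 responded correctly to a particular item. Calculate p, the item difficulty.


Item difficulty p = number correct / total examinees
p = 68 / 161
p = 0.4224

0.4224


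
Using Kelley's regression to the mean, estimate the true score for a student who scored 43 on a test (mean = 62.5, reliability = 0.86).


T_est = rxx * X + (1 - rxx) * mean
T_est = 0.86 * 43 + 0.14 * 62.5
T_est = 36.98 + 8.75
T_est = 45.73

45.73


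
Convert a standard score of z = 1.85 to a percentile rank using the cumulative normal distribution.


CDF(z) = 0.5 * (1 + erf(z/sqrt(2)))
erf(1.3081) = 0.9357
CDF = 0.9678
Percentile rank = 0.9678 * 100 = 96.78

96.78


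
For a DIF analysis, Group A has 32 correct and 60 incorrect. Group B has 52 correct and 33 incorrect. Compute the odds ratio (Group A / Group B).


Odds_A = 32/60 = 0.5333
Odds_B = 52/33 = 1.5758
OR = Odds_A / Odds_B = 0.5333 / 1.5758
Exactly, OR = (32 * 33) / (60 * 52) = 1056 / 3120
OR = 0.3385

0.3385


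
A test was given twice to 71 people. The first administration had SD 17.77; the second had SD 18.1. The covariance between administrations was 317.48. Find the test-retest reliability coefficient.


r = cov(X,Y) / (SD_X * SD_Y)
r = 317.48 / (17.77 * 18.1)
r = 317.48 / 321.637
r = 0.9871

0.9871


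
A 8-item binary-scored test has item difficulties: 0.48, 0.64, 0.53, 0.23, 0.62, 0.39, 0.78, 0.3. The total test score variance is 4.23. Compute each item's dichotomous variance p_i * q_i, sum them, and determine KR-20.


For each item, compute p_i * q_i:
  Item 1: 0.48 * 0.52 = 0.2496
  Item 2: 0.64 * 0.36 = 0.2304
  Item 3: 0.53 * 0.47 = 0.2491
  Item 4: 0.23 * 0.77 = 0.1771
  Item 5: 0.62 * 0.38 = 0.2356
  Item 6: 0.39 * 0.61 = 0.2379
  Item 7: 0.78 * 0.22 = 0.1716
  Item 8: 0.3 * 0.7 = 0.21
Sum(p_i * q_i) = 0.2496 + 0.2304 + 0.2491 + 0.1771 + 0.2356 + 0.2379 + 0.1716 + 0.21 = 1.7613
KR-20 = (k/(k-1)) * (1 - Sum(p_i*q_i) / Var_total)
= (8/7) * (1 - 1.7613/4.23)
= 1.1429 * 0.5836
KR-20 = 0.667

0.667


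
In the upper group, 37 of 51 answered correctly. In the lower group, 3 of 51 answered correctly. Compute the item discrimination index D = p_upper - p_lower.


p_upper = 37/51 = 0.7255
p_lower = 3/51 = 0.0588
D = 0.7255 - 0.0588 = 0.6667

0.6667


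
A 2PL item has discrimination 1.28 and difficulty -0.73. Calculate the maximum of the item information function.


For 2PL, max info at theta = b = -0.73
I_max = a^2 / 4 = 1.28^2 / 4
= 1.6384 / 4
I_max = 0.4096

0.4096


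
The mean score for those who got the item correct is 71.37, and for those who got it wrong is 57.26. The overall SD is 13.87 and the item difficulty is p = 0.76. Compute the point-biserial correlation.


q = 1 - p = 0.24
rpb = ((M1 - M0) / SD) * sqrt(p * q)
rpb = ((71.37 - 57.26) / 13.87) * sqrt(0.76 * 0.24)
rpb = 0.4345

0.4345


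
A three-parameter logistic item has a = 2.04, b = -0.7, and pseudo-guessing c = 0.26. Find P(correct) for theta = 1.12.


logit = 2.04*(1.12 - -0.7) = 3.7128
P* = 1/(1 + exp(-3.7128)) = 0.9762
P = 0.26 + (1 - 0.26) * 0.9762
P = 0.9824

0.9824


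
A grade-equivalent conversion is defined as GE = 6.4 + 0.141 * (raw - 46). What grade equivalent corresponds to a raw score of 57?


raw - median = 57 - 46 = 11
slope * diff = 0.141 * 11 = 1.551
GE = 6.4 + 1.551
GE = 7.951

7.951


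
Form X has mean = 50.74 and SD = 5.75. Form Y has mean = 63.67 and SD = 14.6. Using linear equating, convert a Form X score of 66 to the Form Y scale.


slope = SD_Y / SD_X = 14.6 / 5.75 ~ 2.5391
intercept = mean_Y - slope * mean_X = 63.67 - (14.6 / 5.75) * 50.74 ~ -65.1655
Y = slope * X + intercept. To avoid rounding drift from the rounded slope/intercept, evaluate the equivalent form Y = mean_Y + SD_Y * (X - mean_X) / SD_X at full precision:
Y = 63.67 + 14.6 * (66 - 50.74) / 5.75
Y = 63.67 + 14.6 * 15.26 / 5.75
Y = 63.67 + 222.796 / 5.75
Y = 63.67 + 38.7471
Y = 102.4171

102.4171


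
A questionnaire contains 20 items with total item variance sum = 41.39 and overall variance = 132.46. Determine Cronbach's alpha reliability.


alpha = (k/(k-1)) * (1 - sum(si^2)/s_total^2)
= (20/19) * (1 - 41.39/132.46)
alpha = 0.7237

0.7237


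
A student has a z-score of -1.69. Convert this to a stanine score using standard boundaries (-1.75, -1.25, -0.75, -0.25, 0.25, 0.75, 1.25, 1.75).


Stanine boundaries: [-1.75, -1.25, -0.75, -0.25, 0.25, 0.75, 1.25, 1.75]
z = -1.69
Check each boundary:
  z >= -1.75 -> could be stanine 2
  z < -1.25
  z < -0.75
  z < -0.25
  z < 0.25
  z < 0.75
  z < 1.25
  z < 1.75
Highest qualifying boundary gives stanine = 2

2


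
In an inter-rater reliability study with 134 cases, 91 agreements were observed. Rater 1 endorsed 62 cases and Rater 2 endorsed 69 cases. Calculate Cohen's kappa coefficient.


P_o = 91/134 = 0.679104
P_e = (62*69 + 72*65) / 17956 = 0.498886
kappa = (P_o - P_e) / (1 - P_e)
kappa = (0.679104 - 0.498886) / (1 - 0.498886)
kappa = 0.3596

0.3596


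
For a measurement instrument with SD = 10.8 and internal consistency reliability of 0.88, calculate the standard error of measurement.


SEM = SD * sqrt(1 - rxx)
SEM = 10.8 * sqrt(1 - 0.88)
SEM = 10.8 * sqrt(0.12) = 10.8 * 0.34641
SEM = 3.7412

3.7412


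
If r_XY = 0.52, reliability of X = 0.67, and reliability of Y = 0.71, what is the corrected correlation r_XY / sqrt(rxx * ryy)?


r_corrected = rxy / sqrt(rxx * ryy)
= 0.52 / sqrt(0.67 * 0.71)
= 0.52 / sqrt(0.4757)
= 0.52 / 0.68971
r_corrected = 0.7539

0.7539


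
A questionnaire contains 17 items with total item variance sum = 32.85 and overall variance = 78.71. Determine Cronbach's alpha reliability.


alpha = (k/(k-1)) * (1 - sum(si^2)/s_total^2)
= (17/16) * (1 - 32.85/78.71)
alpha = 0.6191

0.6191


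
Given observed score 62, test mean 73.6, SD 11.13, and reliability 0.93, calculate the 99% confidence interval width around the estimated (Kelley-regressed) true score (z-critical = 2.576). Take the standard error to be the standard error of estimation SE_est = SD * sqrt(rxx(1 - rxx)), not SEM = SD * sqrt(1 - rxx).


True score estimate = 0.93*62 + 0.07*73.6 = 62.812
SE_est = SD * sqrt(rxx * (1 - rxx)) = 11.13 * sqrt(0.93 * 0.07) = 11.13 * sqrt(0.0651) = 2.839786
CI = T_est +/- z * SE_est, so width = 2 * z * SE_est = 2 * 2.576 * 2.839786
Width = 14.6306

14.6306


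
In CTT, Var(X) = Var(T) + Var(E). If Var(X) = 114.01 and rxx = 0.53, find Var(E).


var_true = rxx * var_obs = 0.53 * 114.01 = 60.4253
var_error = var_obs - var_true
var_error = 114.01 - 60.4253
var_error = 53.5847

53.5847


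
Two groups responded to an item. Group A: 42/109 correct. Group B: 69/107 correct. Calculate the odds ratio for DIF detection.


Odds_A = 42/67 = 0.6269
Odds_B = 69/38 = 1.8158
OR = Odds_A / Odds_B = 0.6269 / 1.8158
Exactly, OR = (42 * 38) / (67 * 69) = 1596 / 4623
OR = 0.3452

0.3452


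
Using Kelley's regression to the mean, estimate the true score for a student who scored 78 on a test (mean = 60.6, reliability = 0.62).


T_est = rxx * X + (1 - rxx) * mean
T_est = 0.62 * 78 + 0.38 * 60.6
T_est = 48.36 + 23.028
T_est = 71.388

71.388


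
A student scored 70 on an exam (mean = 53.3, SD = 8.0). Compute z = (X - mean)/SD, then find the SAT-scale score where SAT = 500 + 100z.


z = (X - mean) / SD = (70 - 53.3) / 8.0
z = 16.7 / 8.0
z = 2.0875
SAT-scale = SAT = 500 + 100z
Carry z at full precision (z = 16.7 / 8.0) into the conversion:
SAT-scale = 500 + 100 * (16.7 / 8.0) = 500 + 1670 / 8.0
SAT-scale = 500 + 208.75
SAT-scale = 708.75

708.75


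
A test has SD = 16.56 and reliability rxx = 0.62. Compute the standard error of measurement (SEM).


SEM = SD * sqrt(1 - rxx)
SEM = 16.56 * sqrt(1 - 0.62)
SEM = 16.56 * sqrt(0.38) = 16.56 * 0.616441
SEM = 10.2083

10.2083


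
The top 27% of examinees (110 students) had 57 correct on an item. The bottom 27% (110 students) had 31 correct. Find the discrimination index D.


p_upper = 57/110 = 0.5182
p_lower = 31/110 = 0.2818
D = 0.5182 - 0.2818 = 0.2364

0.2364


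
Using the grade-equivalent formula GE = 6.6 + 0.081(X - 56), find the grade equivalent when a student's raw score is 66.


raw - median = 66 - 56 = 10
slope * diff = 0.081 * 10 = 0.81
GE = 6.6 + 0.81
GE = 7.41

7.41


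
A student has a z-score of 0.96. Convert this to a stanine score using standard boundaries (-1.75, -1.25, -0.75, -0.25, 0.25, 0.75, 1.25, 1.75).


Stanine boundaries: [-1.75, -1.25, -0.75, -0.25, 0.25, 0.75, 1.25, 1.75]
z = 0.96
Check each boundary:
  z >= -1.75 -> could be stanine 2
  z >= -1.25 -> could be stanine 3
  z >= -0.75 -> could be stanine 4
  z >= -0.25 -> could be stanine 5
  z >= 0.25 -> could be stanine 6
  z >= 0.75 -> could be stanine 7
  z < 1.25
  z < 1.75
Highest qualifying boundary gives stanine = 7

7


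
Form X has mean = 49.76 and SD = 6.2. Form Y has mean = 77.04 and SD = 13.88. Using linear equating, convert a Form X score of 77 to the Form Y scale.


slope = SD_Y / SD_X = 13.88 / 6.2 ~ 2.2387
intercept = mean_Y - slope * mean_X = 77.04 - (13.88 / 6.2) * 49.76 ~ -34.3582
Y = slope * X + intercept. To avoid rounding drift from the rounded slope/intercept, evaluate the equivalent form Y = mean_Y + SD_Y * (X - mean_X) / SD_X at full precision:
Y = 77.04 + 13.88 * (77 - 49.76) / 6.2
Y = 77.04 + 13.88 * 27.24 / 6.2
Y = 77.04 + 378.0912 / 6.2
Y = 77.04 + 60.9825
Y = 138.0225

138.0225


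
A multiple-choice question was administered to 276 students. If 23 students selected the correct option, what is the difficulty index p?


Item difficulty p = number correct / total examinees
p = 23 / 276
p = 0.0833

0.0833


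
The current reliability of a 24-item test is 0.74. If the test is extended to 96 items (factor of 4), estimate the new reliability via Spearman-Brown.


r_new = (n * rxx) / (1 + (n-1) * rxx)
r_new = (4 * 0.74) / (1 + 3 * 0.74)
r_new = 2.96 / 3.22
r_new = 0.9193

0.9193


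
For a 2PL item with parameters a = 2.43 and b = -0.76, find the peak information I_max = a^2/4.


For 2PL, max info at theta = b = -0.76
I_max = a^2 / 4 = 2.43^2 / 4
= 5.9049 / 4
I_max = 1.4762

1.4762


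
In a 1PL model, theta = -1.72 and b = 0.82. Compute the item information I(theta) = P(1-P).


P = 1/(1+exp(-(-1.72-0.82))) = 0.0731
I = P*(1-P) = 0.0731 * 0.9269
I = 0.0678

0.0678


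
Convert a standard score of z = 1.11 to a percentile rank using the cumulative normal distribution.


CDF(z) = 0.5 * (1 + erf(z/sqrt(2)))
erf(0.7849) = 0.733
CDF = 0.8665
Percentile rank = 0.8665 * 100 = 86.65

86.65


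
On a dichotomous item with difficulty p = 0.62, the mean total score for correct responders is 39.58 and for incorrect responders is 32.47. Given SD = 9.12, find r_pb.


q = 1 - p = 0.38
rpb = ((M1 - M0) / SD) * sqrt(p * q)
rpb = ((39.58 - 32.47) / 9.12) * sqrt(0.62 * 0.38)
rpb = 0.3784

0.3784


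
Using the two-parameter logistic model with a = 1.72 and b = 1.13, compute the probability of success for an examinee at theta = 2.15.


a*(theta - b) = 1.72 * (2.15 - 1.13) = 1.7544
exp(-1.7544) = 0.173
P = 1 / (1 + 0.173)
P = 0.8525

0.8525


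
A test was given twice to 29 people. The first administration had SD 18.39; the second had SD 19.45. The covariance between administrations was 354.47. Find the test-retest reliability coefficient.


r = cov(X,Y) / (SD_X * SD_Y)
r = 354.47 / (18.39 * 19.45)
r = 354.47 / 357.6855
r = 0.991

0.991


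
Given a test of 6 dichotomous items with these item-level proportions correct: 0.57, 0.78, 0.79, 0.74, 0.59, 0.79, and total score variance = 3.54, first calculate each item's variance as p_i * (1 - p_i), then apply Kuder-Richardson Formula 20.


For each item, compute p_i * q_i:
  Item 1: 0.57 * 0.43 = 0.2451
  Item 2: 0.78 * 0.22 = 0.1716
  Item 3: 0.79 * 0.21 = 0.1659
  Item 4: 0.74 * 0.26 = 0.1924
  Item 5: 0.59 * 0.41 = 0.2419
  Item 6: 0.79 * 0.21 = 0.1659
Sum(p_i * q_i) = 0.2451 + 0.1716 + 0.1659 + 0.1924 + 0.2419 + 0.1659 = 1.1828
KR-20 = (k/(k-1)) * (1 - Sum(p_i*q_i) / Var_total)
= (6/5) * (1 - 1.1828/3.54)
= 1.2 * 0.6659
KR-20 = 0.7991

0.7991


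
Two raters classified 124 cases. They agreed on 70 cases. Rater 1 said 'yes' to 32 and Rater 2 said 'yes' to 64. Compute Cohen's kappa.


P_o = 70/124 = 0.564516
P_e = (32*64 + 92*60) / 15376 = 0.492196
kappa = (P_o - P_e) / (1 - P_e)
kappa = (0.564516 - 0.492196) / (1 - 0.492196)
kappa = 0.1424

0.1424


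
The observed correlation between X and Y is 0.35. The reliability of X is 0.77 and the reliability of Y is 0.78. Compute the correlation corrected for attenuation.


r_corrected = rxy / sqrt(rxx * ryy)
= 0.35 / sqrt(0.77 * 0.78)
= 0.35 / sqrt(0.6006)
= 0.35 / 0.774984
r_corrected = 0.4516

0.4516


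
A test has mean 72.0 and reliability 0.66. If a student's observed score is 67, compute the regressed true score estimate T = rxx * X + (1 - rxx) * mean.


T_est = rxx * X + (1 - rxx) * mean
T_est = 0.66 * 67 + 0.34 * 72.0
T_est = 44.22 + 24.48
T_est = 68.7

68.7


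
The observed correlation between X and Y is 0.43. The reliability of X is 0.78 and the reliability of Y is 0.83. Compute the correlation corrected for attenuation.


r_corrected = rxy / sqrt(rxx * ryy)
= 0.43 / sqrt(0.78 * 0.83)
= 0.43 / sqrt(0.6474)
= 0.43 / 0.804612
r_corrected = 0.5344

0.5344


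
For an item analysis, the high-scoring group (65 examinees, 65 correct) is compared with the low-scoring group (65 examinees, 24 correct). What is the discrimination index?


p_upper = 65/65 = 1.0
p_lower = 24/65 = 0.3692
D = 1.0 - 0.3692 = 0.6308

0.6308


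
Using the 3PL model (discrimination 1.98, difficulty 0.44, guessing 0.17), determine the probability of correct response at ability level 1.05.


logit = 1.98*(1.05 - 0.44) = 1.2078
P* = 1/(1 + exp(-1.2078)) = 0.7699
P = 0.17 + (1 - 0.17) * 0.7699
P = 0.809

0.809


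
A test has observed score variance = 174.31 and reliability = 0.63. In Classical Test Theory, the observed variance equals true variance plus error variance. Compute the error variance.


var_true = rxx * var_obs = 0.63 * 174.31 = 109.8153
var_error = var_obs - var_true
var_error = 174.31 - 109.8153
var_error = 64.4947

64.4947


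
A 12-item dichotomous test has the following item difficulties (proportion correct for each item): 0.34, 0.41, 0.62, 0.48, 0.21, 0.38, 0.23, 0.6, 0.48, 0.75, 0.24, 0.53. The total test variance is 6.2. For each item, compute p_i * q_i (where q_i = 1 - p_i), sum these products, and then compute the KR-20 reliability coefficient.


For each item, compute p_i * q_i:
  Item 1: 0.34 * 0.66 = 0.2244
  Item 2: 0.41 * 0.59 = 0.2419
  Item 3: 0.62 * 0.38 = 0.2356
  Item 4: 0.48 * 0.52 = 0.2496
  Item 5: 0.21 * 0.79 = 0.1659
  Item 6: 0.38 * 0.62 = 0.2356
  Item 7: 0.23 * 0.77 = 0.1771
  Item 8: 0.6 * 0.4 = 0.24
  Item 9: 0.48 * 0.52 = 0.2496
  Item 10: 0.75 * 0.25 = 0.1875
  Item 11: 0.24 * 0.76 = 0.1824
  Item 12: 0.53 * 0.47 = 0.2491
Sum(p_i * q_i) = 0.2244 + 0.2419 + 0.2356 + 0.2496 + 0.1659 + 0.2356 + 0.1771 + 0.24 + 0.2496 + 0.1875 + 0.1824 + 0.2491 = 2.6387
KR-20 = (k/(k-1)) * (1 - Sum(p_i*q_i) / Var_total)
= (12/11) * (1 - 2.6387/6.2)
= 1.0909 * 0.5744
KR-20 = 0.6266

0.6266


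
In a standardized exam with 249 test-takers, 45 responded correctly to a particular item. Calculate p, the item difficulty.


Item difficulty p = number correct / total examinees
p = 45 / 249
p = 0.1807

0.1807


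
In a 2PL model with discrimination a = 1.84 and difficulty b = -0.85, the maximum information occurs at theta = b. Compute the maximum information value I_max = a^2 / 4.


For 2PL, max info at theta = b = -0.85
I_max = a^2 / 4 = 1.84^2 / 4
= 3.3856 / 4
I_max = 0.8464

0.8464


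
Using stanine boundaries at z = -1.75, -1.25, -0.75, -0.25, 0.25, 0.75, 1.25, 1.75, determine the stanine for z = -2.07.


Stanine boundaries: [-1.75, -1.25, -0.75, -0.25, 0.25, 0.75, 1.25, 1.75]
z = -2.07
Check each boundary:
  z < -1.75
  z < -1.25
  z < -0.75
  z < -0.25
  z < 0.25
  z < 0.75
  z < 1.25
  z < 1.75
Highest qualifying boundary gives stanine = 1

1


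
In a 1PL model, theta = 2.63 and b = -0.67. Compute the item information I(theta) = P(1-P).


P = 1/(1+exp(-(2.63--0.67))) = 0.9644
I = P*(1-P) = 0.9644 * 0.0356
I = 0.0343

0.0343


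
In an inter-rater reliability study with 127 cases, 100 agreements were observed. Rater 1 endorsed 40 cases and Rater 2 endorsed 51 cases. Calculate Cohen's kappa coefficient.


P_o = 100/127 = 0.787402
P_e = (40*51 + 87*76) / 16129 = 0.536425
kappa = (P_o - P_e) / (1 - P_e)
kappa = (0.787402 - 0.536425) / (1 - 0.536425)
kappa = 0.5414

0.5414


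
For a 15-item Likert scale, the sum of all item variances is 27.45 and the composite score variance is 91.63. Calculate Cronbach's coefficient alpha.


alpha = (k/(k-1)) * (1 - sum(si^2)/s_total^2)
= (15/14) * (1 - 27.45/91.63)
alpha = 0.7505

0.7505


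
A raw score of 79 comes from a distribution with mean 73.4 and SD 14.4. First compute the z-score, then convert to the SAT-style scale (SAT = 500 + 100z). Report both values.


z = (X - mean) / SD = (79 - 73.4) / 14.4
z = 5.6 / 14.4
z = 0.3889
SAT-scale = SAT = 500 + 100z
Carry z at full precision (z = 5.6 / 14.4) into the conversion:
SAT-scale = 500 + 100 * (5.6 / 14.4) = 500 + 560 / 14.4
SAT-scale = 500 + 38.8889
SAT-scale = 538.8889

538.8889


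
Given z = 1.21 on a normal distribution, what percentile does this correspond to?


CDF(z) = 0.5 * (1 + erf(z/sqrt(2)))
erf(0.8556) = 0.7737
CDF = 0.8869
Percentile rank = 0.8869 * 100 = 88.69

88.69


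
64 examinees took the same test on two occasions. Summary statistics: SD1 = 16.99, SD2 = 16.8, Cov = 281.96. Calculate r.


r = cov(X,Y) / (SD_X * SD_Y)
r = 281.96 / (16.99 * 16.8)
r = 281.96 / 285.432
r = 0.9878

0.9878


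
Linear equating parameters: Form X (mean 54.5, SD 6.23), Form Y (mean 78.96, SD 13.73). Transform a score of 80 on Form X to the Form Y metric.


slope = SD_Y / SD_X = 13.73 / 6.23 ~ 2.2039
intercept = mean_Y - slope * mean_X = 78.96 - (13.73 / 6.23) * 54.5 ~ -41.15
Y = slope * X + intercept. To avoid rounding drift from the rounded slope/intercept, evaluate the equivalent form Y = mean_Y + SD_Y * (X - mean_X) / SD_X at full precision:
Y = 78.96 + 13.73 * (80 - 54.5) / 6.23
Y = 78.96 + 13.73 * 25.5 / 6.23
Y = 78.96 + 350.115 / 6.23
Y = 78.96 + 56.1982
Y = 135.1582

135.1582


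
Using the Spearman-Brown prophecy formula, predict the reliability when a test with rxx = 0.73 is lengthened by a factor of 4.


r_new = (n * rxx) / (1 + (n-1) * rxx)
r_new = (4 * 0.73) / (1 + 3 * 0.73)
r_new = 2.92 / 3.19
r_new = 0.9154

0.9154


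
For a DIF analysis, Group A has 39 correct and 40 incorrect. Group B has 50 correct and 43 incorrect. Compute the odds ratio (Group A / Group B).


Odds_A = 39/40 = 0.975
Odds_B = 50/43 = 1.1628
OR = Odds_A / Odds_B = 0.975 / 1.1628
Exactly, OR = (39 * 43) / (40 * 50) = 1677 / 2000
OR = 0.8385

0.8385


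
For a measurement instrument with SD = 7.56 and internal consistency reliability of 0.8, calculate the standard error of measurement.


SEM = SD * sqrt(1 - rxx)
SEM = 7.56 * sqrt(1 - 0.8)
SEM = 7.56 * sqrt(0.2) = 7.56 * 0.447214
SEM = 3.3809

3.3809


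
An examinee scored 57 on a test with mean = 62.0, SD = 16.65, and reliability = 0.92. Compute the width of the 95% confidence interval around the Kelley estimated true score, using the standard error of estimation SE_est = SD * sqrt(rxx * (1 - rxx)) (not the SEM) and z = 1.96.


True score estimate = 0.92*57 + 0.08*62.0 = 57.4
SE_est = SD * sqrt(rxx * (1 - rxx)) = 16.65 * sqrt(0.92 * 0.08) = 16.65 * sqrt(0.0736) = 4.517032
CI = T_est +/- z * SE_est, so width = 2 * z * SE_est = 2 * 1.96 * 4.517032
Width = 17.7068

17.7068


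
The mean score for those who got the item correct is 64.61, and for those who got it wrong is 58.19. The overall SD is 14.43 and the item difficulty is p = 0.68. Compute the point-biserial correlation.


q = 1 - p = 0.32
rpb = ((M1 - M0) / SD) * sqrt(p * q)
rpb = ((64.61 - 58.19) / 14.43) * sqrt(0.68 * 0.32)
rpb = 0.2075

0.2075


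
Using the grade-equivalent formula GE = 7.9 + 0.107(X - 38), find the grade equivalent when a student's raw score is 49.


raw - median = 49 - 38 = 11
slope * diff = 0.107 * 11 = 1.177
GE = 7.9 + 1.177
GE = 9.077

9.077


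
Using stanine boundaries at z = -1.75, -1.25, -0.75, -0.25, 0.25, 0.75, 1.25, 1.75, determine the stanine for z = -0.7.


Stanine boundaries: [-1.75, -1.25, -0.75, -0.25, 0.25, 0.75, 1.25, 1.75]
z = -0.7
Check each boundary:
  z >= -1.75 -> could be stanine 2
  z >= -1.25 -> could be stanine 3
  z >= -0.75 -> could be stanine 4
  z < -0.25
  z < 0.25
  z < 0.75
  z < 1.25
  z < 1.75
Highest qualifying boundary gives stanine = 4

4


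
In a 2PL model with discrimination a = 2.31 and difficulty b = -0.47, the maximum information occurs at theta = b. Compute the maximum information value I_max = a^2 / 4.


For 2PL, max info at theta = b = -0.47
I_max = a^2 / 4 = 2.31^2 / 4
= 5.3361 / 4
I_max = 1.334

1.334


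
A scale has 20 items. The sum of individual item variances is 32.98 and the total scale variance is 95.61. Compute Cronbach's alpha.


alpha = (k/(k-1)) * (1 - sum(si^2)/s_total^2)
= (20/19) * (1 - 32.98/95.61)
alpha = 0.6895

0.6895


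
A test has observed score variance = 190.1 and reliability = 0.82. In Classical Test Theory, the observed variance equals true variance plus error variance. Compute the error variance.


var_true = rxx * var_obs = 0.82 * 190.1 = 155.882
var_error = var_obs - var_true
var_error = 190.1 - 155.882
var_error = 34.218

34.218


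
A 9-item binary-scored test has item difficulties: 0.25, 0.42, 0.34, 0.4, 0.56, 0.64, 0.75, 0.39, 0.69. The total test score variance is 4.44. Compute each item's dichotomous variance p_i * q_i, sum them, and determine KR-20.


For each item, compute p_i * q_i:
  Item 1: 0.25 * 0.75 = 0.1875
  Item 2: 0.42 * 0.58 = 0.2436
  Item 3: 0.34 * 0.66 = 0.2244
  Item 4: 0.4 * 0.6 = 0.24
  Item 5: 0.56 * 0.44 = 0.2464
  Item 6: 0.64 * 0.36 = 0.2304
  Item 7: 0.75 * 0.25 = 0.1875
  Item 8: 0.39 * 0.61 = 0.2379
  Item 9: 0.69 * 0.31 = 0.2139
Sum(p_i * q_i) = 0.1875 + 0.2436 + 0.2244 + 0.24 + 0.2464 + 0.2304 + 0.1875 + 0.2379 + 0.2139 = 2.0116
KR-20 = (k/(k-1)) * (1 - Sum(p_i*q_i) / Var_total)
= (9/8) * (1 - 2.0116/4.44)
= 1.125 * 0.5469
KR-20 = 0.6153

0.6153


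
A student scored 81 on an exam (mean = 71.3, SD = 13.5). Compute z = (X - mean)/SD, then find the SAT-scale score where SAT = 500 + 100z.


z = (X - mean) / SD = (81 - 71.3) / 13.5
z = 9.7 / 13.5
z = 0.7185
SAT-scale = SAT = 500 + 100z
Carry z at full precision (z = 9.7 / 13.5) into the conversion:
SAT-scale = 500 + 100 * (9.7 / 13.5) = 500 + 970 / 13.5
SAT-scale = 500 + 71.8519
SAT-scale = 571.8519

571.8519


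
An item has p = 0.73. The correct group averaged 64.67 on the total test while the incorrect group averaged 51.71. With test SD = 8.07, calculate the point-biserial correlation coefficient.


q = 1 - p = 0.27
rpb = ((M1 - M0) / SD) * sqrt(p * q)
rpb = ((64.67 - 51.71) / 8.07) * sqrt(0.73 * 0.27)
rpb = 0.713

0.713


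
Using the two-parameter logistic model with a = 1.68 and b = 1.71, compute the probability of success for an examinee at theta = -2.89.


a*(theta - b) = 1.68 * (-2.89 - 1.71) = -7.728
exp(--7.728) = 2271.0555
P = 1 / (1 + 2271.0555)
P = 0.0004

0.0004


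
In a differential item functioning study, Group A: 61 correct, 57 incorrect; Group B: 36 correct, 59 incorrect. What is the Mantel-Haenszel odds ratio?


Odds_A = 61/57 = 1.0702
Odds_B = 36/59 = 0.6102
OR = Odds_A / Odds_B = 1.0702 / 0.6102
Exactly, OR = (61 * 59) / (57 * 36) = 3599 / 2052
OR = 1.7539

1.7539


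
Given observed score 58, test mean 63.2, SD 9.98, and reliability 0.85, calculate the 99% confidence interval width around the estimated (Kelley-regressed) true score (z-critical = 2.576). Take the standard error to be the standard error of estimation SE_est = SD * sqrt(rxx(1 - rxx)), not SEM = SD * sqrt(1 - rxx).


True score estimate = 0.85*58 + 0.15*63.2 = 58.78
SE_est = SD * sqrt(rxx * (1 - rxx)) = 9.98 * sqrt(0.85 * 0.15) = 9.98 * sqrt(0.1275) = 3.563573
CI = T_est +/- z * SE_est, so width = 2 * z * SE_est = 2 * 2.576 * 3.563573
Width = 18.3595

18.3595


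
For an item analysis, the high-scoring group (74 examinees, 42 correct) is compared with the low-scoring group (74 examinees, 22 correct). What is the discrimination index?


p_upper = 42/74 = 0.5676
p_lower = 22/74 = 0.2973
D = 0.5676 - 0.2973 = 0.2703

0.2703


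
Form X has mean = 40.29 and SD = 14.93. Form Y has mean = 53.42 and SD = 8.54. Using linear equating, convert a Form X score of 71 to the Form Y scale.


slope = SD_Y / SD_X = 8.54 / 14.93 ~ 0.572
intercept = mean_Y - slope * mean_X = 53.42 - (8.54 / 14.93) * 40.29 ~ 30.374
Y = slope * X + intercept. To avoid rounding drift from the rounded slope/intercept, evaluate the equivalent form Y = mean_Y + SD_Y * (X - mean_X) / SD_X at full precision:
Y = 53.42 + 8.54 * (71 - 40.29) / 14.93
Y = 53.42 + 8.54 * 30.71 / 14.93
Y = 53.42 + 262.2634 / 14.93
Y = 53.42 + 17.5662
Y = 70.9862

70.9862


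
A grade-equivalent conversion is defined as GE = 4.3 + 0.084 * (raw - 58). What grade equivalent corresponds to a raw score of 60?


raw - median = 60 - 58 = 2
slope * diff = 0.084 * 2 = 0.168
GE = 4.3 + 0.168
GE = 4.468

4.468


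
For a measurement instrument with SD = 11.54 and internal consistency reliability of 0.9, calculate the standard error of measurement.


SEM = SD * sqrt(1 - rxx)
SEM = 11.54 * sqrt(1 - 0.9)
SEM = 11.54 * sqrt(0.1) = 11.54 * 0.316228
SEM = 3.6493

3.6493


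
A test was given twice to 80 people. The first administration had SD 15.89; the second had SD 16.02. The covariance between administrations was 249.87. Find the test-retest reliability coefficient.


r = cov(X,Y) / (SD_X * SD_Y)
r = 249.87 / (15.89 * 16.02)
r = 249.87 / 254.5578
r = 0.9816

0.9816


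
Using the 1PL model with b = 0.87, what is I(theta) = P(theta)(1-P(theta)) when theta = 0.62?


P = 1/(1+exp(-(0.62-0.87))) = 0.4378
I = P*(1-P) = 0.4378 * 0.5622
I = 0.2461

0.2461


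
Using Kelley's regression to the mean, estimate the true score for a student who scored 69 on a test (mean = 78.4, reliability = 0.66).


T_est = rxx * X + (1 - rxx) * mean
T_est = 0.66 * 69 + 0.34 * 78.4
T_est = 45.54 + 26.656
T_est = 72.196

72.196


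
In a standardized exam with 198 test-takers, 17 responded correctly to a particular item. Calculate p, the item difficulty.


Item difficulty p = number correct / total examinees
p = 17 / 198
p = 0.0859

0.0859


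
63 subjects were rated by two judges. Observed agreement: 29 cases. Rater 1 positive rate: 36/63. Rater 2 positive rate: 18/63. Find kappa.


P_o = 29/63 = 0.460317
P_e = (36*18 + 27*45) / 3969 = 0.469388
kappa = (P_o - P_e) / (1 - P_e)
kappa = (0.460317 - 0.469388) / (1 - 0.469388)
kappa = -0.0171

-0.0171


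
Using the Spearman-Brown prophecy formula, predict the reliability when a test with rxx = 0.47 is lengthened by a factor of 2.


r_new = (n * rxx) / (1 + (n-1) * rxx)
r_new = (2 * 0.47) / (1 + 1 * 0.47)
r_new = 0.94 / 1.47
r_new = 0.6395

0.6395


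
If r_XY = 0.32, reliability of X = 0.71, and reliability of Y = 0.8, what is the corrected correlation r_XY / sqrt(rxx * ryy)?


r_corrected = rxy / sqrt(rxx * ryy)
= 0.32 / sqrt(0.71 * 0.8)
= 0.32 / sqrt(0.568)
= 0.32 / 0.753658
r_corrected = 0.4246

0.4246


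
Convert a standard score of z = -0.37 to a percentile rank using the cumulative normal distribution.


CDF(z) = 0.5 * (1 + erf(z/sqrt(2)))
erf(-0.2616) = -0.2886
CDF = 0.3557
Percentile rank = 0.3557 * 100 = 35.57

35.57


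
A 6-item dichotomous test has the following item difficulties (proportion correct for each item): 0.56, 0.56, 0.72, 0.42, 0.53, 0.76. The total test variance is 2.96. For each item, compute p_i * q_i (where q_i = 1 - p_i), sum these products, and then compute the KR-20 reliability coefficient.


For each item, compute p_i * q_i:
  Item 1: 0.56 * 0.44 = 0.2464
  Item 2: 0.56 * 0.44 = 0.2464
  Item 3: 0.72 * 0.28 = 0.2016
  Item 4: 0.42 * 0.58 = 0.2436
  Item 5: 0.53 * 0.47 = 0.2491
  Item 6: 0.76 * 0.24 = 0.1824
Sum(p_i * q_i) = 0.2464 + 0.2464 + 0.2016 + 0.2436 + 0.2491 + 0.1824 = 1.3695
KR-20 = (k/(k-1)) * (1 - Sum(p_i*q_i) / Var_total)
= (6/5) * (1 - 1.3695/2.96)
= 1.2 * 0.5373
KR-20 = 0.6448

0.6448


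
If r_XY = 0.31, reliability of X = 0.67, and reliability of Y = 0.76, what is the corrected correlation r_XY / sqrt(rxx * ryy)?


r_corrected = rxy / sqrt(rxx * ryy)
= 0.31 / sqrt(0.67 * 0.76)
= 0.31 / sqrt(0.5092)
= 0.31 / 0.713583
r_corrected = 0.4344

0.4344


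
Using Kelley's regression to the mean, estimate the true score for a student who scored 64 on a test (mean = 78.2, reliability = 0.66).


T_est = rxx * X + (1 - rxx) * mean
T_est = 0.66 * 64 + 0.34 * 78.2
T_est = 42.24 + 26.588
T_est = 68.828

68.828


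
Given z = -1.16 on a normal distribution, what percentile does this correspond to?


CDF(z) = 0.5 * (1 + erf(z/sqrt(2)))
erf(-0.8202) = -0.754
CDF = 0.123
Percentile rank = 0.123 * 100 = 12.3

12.3


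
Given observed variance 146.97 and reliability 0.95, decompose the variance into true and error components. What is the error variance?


var_true = rxx * var_obs = 0.95 * 146.97 = 139.6215
var_error = var_obs - var_true
var_error = 146.97 - 139.6215
var_error = 7.3485

7.3485


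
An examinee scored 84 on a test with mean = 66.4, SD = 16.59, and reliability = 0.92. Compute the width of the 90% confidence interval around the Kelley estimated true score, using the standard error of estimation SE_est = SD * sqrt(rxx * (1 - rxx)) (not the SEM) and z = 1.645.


True score estimate = 0.92*84 + 0.08*66.4 = 82.592
SE_est = SD * sqrt(rxx * (1 - rxx)) = 16.59 * sqrt(0.92 * 0.08) = 16.59 * sqrt(0.0736) = 4.500754
CI = T_est +/- z * SE_est, so width = 2 * z * SE_est = 2 * 1.645 * 4.500754
Width = 14.8075

14.8075


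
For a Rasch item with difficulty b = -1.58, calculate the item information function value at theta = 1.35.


P = 1/(1+exp(-(1.35--1.58))) = 0.9493
I = P*(1-P) = 0.9493 * 0.0507
I = 0.0481

0.0481


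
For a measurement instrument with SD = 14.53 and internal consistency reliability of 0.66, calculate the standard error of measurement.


SEM = SD * sqrt(1 - rxx)
SEM = 14.53 * sqrt(1 - 0.66)
SEM = 14.53 * sqrt(0.34) = 14.53 * 0.583095
SEM = 8.4724

8.4724


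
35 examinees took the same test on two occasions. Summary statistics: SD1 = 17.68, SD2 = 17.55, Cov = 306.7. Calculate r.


r = cov(X,Y) / (SD_X * SD_Y)
r = 306.7 / (17.68 * 17.55)
r = 306.7 / 310.284
r = 0.9884

0.9884


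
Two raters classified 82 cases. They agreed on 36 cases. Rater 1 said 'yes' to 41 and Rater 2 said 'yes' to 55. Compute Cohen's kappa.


P_o = 36/82 = 0.439024
P_e = (41*55 + 41*27) / 6724 = 0.5
kappa = (P_o - P_e) / (1 - P_e)
kappa = (0.439024 - 0.5) / (1 - 0.5)
kappa = -0.122

-0.122


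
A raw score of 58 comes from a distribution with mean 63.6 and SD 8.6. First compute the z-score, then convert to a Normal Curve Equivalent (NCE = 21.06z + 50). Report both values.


z = (X - mean) / SD = (58 - 63.6) / 8.6
z = -5.6 / 8.6
z = -0.6512
NCE = NCE = 21.06z + 50
Carry z at full precision (z = -5.6 / 8.6) into the conversion:
NCE = 21.06 * (-5.6 / 8.6) + 50 = -117.936 / 8.6 + 50
NCE = -13.7135 + 50
NCE = 36.2865

36.2865


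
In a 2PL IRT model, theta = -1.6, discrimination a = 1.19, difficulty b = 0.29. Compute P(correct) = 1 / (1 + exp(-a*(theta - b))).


a*(theta - b) = 1.19 * (-1.6 - 0.29) = -2.2491
exp(--2.2491) = 9.4792
P = 1 / (1 + 9.4792)
P = 0.0954

0.0954


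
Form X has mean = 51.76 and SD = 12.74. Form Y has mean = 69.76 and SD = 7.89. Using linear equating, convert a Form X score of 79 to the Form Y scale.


slope = SD_Y / SD_X = 7.89 / 12.74 ~ 0.6193
intercept = mean_Y - slope * mean_X = 69.76 - (7.89 / 12.74) * 51.76 ~ 37.7046
Y = slope * X + intercept. To avoid rounding drift from the rounded slope/intercept, evaluate the equivalent form Y = mean_Y + SD_Y * (X - mean_X) / SD_X at full precision:
Y = 69.76 + 7.89 * (79 - 51.76) / 12.74
Y = 69.76 + 7.89 * 27.24 / 12.74
Y = 69.76 + 214.9236 / 12.74
Y = 69.76 + 16.87
Y = 86.63

86.63


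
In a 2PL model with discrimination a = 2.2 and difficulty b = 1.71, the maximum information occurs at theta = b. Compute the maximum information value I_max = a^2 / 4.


For 2PL, max info at theta = b = 1.71
I_max = a^2 / 4 = 2.2^2 / 4
= 4.84 / 4
I_max = 1.21

1.21


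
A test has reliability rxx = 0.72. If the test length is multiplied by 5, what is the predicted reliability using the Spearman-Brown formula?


r_new = (n * rxx) / (1 + (n-1) * rxx)
r_new = (5 * 0.72) / (1 + 4 * 0.72)
r_new = 3.6 / 3.88
r_new = 0.9278

0.9278


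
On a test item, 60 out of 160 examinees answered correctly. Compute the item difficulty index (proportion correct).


Item difficulty p = number correct / total examinees
p = 60 / 160
p = 0.375

0.375


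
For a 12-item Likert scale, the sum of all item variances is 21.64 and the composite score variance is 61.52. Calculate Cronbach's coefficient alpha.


alpha = (k/(k-1)) * (1 - sum(si^2)/s_total^2)
= (12/11) * (1 - 21.64/61.52)
alpha = 0.7072

0.7072


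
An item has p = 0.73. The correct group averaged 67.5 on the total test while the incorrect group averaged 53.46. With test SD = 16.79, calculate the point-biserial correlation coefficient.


q = 1 - p = 0.27
rpb = ((M1 - M0) / SD) * sqrt(p * q)
rpb = ((67.5 - 53.46) / 16.79) * sqrt(0.73 * 0.27)
rpb = 0.3712

0.3712


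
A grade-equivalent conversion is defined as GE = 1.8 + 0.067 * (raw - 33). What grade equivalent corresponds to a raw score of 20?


raw - median = 20 - 33 = -13
slope * diff = 0.067 * -13 = -0.871
GE = 1.8 + -0.871
GE = 0.929

0.929


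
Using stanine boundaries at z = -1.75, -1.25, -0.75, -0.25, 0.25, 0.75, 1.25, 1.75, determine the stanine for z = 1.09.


Stanine boundaries: [-1.75, -1.25, -0.75, -0.25, 0.25, 0.75, 1.25, 1.75]
z = 1.09
Check each boundary:
  z >= -1.75 -> could be stanine 2
  z >= -1.25 -> could be stanine 3
  z >= -0.75 -> could be stanine 4
  z >= -0.25 -> could be stanine 5
  z >= 0.25 -> could be stanine 6
  z >= 0.75 -> could be stanine 7
  z < 1.25
  z < 1.75
Highest qualifying boundary gives stanine = 7

7


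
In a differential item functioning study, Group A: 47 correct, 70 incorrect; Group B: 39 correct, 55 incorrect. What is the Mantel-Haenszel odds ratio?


Odds_A = 47/70 = 0.6714
Odds_B = 39/55 = 0.7091
OR = Odds_A / Odds_B = 0.6714 / 0.7091
Exactly, OR = (47 * 55) / (70 * 39) = 2585 / 2730
OR = 0.9469

0.9469


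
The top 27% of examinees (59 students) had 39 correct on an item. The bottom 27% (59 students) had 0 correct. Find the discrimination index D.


p_upper = 39/59 = 0.661
p_lower = 0/59 = 0.0
D = 0.661 - 0.0 = 0.661

0.661


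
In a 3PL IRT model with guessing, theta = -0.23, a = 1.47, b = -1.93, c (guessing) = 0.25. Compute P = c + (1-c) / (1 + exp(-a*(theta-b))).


logit = 1.47*(-0.23 - -1.93) = 2.499
P* = 1/(1 + exp(-2.499)) = 0.9241
P = 0.25 + (1 - 0.25) * 0.9241
P = 0.9431

0.9431


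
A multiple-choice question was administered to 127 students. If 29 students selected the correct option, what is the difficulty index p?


Item difficulty p = number correct / total examinees
p = 29 / 127
p = 0.2283

0.2283


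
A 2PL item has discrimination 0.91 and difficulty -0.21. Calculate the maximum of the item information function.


For 2PL, max info at theta = b = -0.21
I_max = a^2 / 4 = 0.91^2 / 4
= 0.8281 / 4
I_max = 0.207

0.207


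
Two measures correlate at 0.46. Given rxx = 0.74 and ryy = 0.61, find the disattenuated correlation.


r_corrected = rxy / sqrt(rxx * ryy)
= 0.46 / sqrt(0.74 * 0.61)
= 0.46 / sqrt(0.4514)
= 0.46 / 0.671863
r_corrected = 0.6847

0.6847


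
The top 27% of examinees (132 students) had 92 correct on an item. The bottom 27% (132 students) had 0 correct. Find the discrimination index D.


p_upper = 92/132 = 0.697
p_lower = 0/132 = 0.0
D = 0.697 - 0.0 = 0.697

0.697


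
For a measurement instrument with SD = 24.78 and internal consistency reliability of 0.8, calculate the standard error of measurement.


SEM = SD * sqrt(1 - rxx)
SEM = 24.78 * sqrt(1 - 0.8)
SEM = 24.78 * sqrt(0.2) = 24.78 * 0.447214
SEM = 11.082

11.082


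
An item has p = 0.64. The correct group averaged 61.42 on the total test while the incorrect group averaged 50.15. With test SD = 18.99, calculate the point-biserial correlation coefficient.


q = 1 - p = 0.36
rpb = ((M1 - M0) / SD) * sqrt(p * q)
rpb = ((61.42 - 50.15) / 18.99) * sqrt(0.64 * 0.36)
rpb = 0.2849

0.2849


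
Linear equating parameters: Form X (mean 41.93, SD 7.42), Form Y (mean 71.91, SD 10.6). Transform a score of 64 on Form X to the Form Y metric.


slope = SD_Y / SD_X = 10.6 / 7.42 ~ 1.4286
intercept = mean_Y - slope * mean_X = 71.91 - (10.6 / 7.42) * 41.93 ~ 12.01
Y = slope * X + intercept. To avoid rounding drift from the rounded slope/intercept, evaluate the equivalent form Y = mean_Y + SD_Y * (X - mean_X) / SD_X at full precision:
Y = 71.91 + 10.6 * (64 - 41.93) / 7.42
Y = 71.91 + 10.6 * 22.07 / 7.42
Y = 71.91 + 233.942 / 7.42
Y = 71.91 + 31.5286
Y = 103.4386

103.4386


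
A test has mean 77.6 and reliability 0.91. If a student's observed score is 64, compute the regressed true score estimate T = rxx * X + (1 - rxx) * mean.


T_est = rxx * X + (1 - rxx) * mean
T_est = 0.91 * 64 + 0.09 * 77.6
T_est = 58.24 + 6.984
T_est = 65.224

65.224


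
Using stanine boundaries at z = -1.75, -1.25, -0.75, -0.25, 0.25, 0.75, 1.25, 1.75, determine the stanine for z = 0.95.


Stanine boundaries: [-1.75, -1.25, -0.75, -0.25, 0.25, 0.75, 1.25, 1.75]
z = 0.95
Check each boundary:
  z >= -1.75 -> could be stanine 2
  z >= -1.25 -> could be stanine 3
  z >= -0.75 -> could be stanine 4
  z >= -0.25 -> could be stanine 5
  z >= 0.25 -> could be stanine 6
  z >= 0.75 -> could be stanine 7
  z < 1.25
  z < 1.75
Highest qualifying boundary gives stanine = 7

7


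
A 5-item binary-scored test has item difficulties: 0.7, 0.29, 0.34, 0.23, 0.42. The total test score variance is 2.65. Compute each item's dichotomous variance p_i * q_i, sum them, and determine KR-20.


For each item, compute p_i * q_i:
  Item 1: 0.7 * 0.3 = 0.21
  Item 2: 0.29 * 0.71 = 0.2059
  Item 3: 0.34 * 0.66 = 0.2244
  Item 4: 0.23 * 0.77 = 0.1771
  Item 5: 0.42 * 0.58 = 0.2436
Sum(p_i * q_i) = 0.21 + 0.2059 + 0.2244 + 0.1771 + 0.2436 = 1.061
KR-20 = (k/(k-1)) * (1 - Sum(p_i*q_i) / Var_total)
= (5/4) * (1 - 1.061/2.65)
= 1.25 * 0.5996
KR-20 = 0.7495

0.7495
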